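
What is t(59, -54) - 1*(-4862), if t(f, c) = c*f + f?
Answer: 1735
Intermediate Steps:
t(f, c) = f + c*f
t(59, -54) - 1*(-4862) = 59*(1 - 54) - 1*(-4862) = 59*(-53) + 4862 = -3127 + 4862 = 1735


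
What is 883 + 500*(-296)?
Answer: -147117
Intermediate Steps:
883 + 500*(-296) = 883 - 148000 = -147117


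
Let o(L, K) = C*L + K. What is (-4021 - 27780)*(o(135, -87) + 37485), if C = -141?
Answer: -583961763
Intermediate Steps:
o(L, K) = K - 141*L (o(L, K) = -141*L + K = K - 141*L)
(-4021 - 27780)*(o(135, -87) + 37485) = (-4021 - 27780)*((-87 - 141*135) + 37485) = -31801*((-87 - 19035) + 37485) = -31801*(-19122 + 37485) = -31801*18363 = -583961763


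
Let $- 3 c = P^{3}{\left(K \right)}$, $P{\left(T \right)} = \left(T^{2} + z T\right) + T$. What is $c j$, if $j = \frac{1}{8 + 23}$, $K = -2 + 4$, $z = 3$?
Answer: $- \frac{576}{31} \approx -18.581$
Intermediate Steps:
$K = 2$
$P{\left(T \right)} = T^{2} + 4 T$ ($P{\left(T \right)} = \left(T^{2} + 3 T\right) + T = T^{2} + 4 T$)
$j = \frac{1}{31} \approx 0.032258$
$c = -576$ ($c = - \frac{\left(2 \left(4 + 2\right)\right)^{3}}{3} = - \frac{\left(2 \cdot 6\right)^{3}}{3} = - \frac{12^{3}}{3} = \left(- \frac{1}{3}\right) 1728 = -576$)
$c j = \left(-576\right) \frac{1}{31} = - \frac{576}{31}$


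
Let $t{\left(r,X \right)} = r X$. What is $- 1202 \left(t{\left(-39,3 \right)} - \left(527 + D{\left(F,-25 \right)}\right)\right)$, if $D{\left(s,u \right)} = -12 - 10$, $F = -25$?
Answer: $747644$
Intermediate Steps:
$t{\left(r,X \right)} = X r$
$D{\left(s,u \right)} = -22$ ($D{\left(s,u \right)} = -12 - 10 = -22$)
$- 1202 \left(t{\left(-39,3 \right)} - \left(527 + D{\left(F,-25 \right)}\right)\right) = - 1202 \left(3 \left(-39\right) - 505\right) = - 1202 \left(-117 + \left(-527 + 22\right)\right) = - 1202 \left(-117 - 505\right) = \left(-1202\right) \left(-622\right) = 747644$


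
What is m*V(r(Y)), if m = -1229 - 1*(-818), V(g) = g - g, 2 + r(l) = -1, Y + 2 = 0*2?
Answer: 0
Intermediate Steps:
Y = -2 (Y = -2 + 0*2 = -2 + 0 = -2)
r(l) = -3 (r(l) = -2 - 1 = -3)
V(g) = 0
m = -411 (m = -1229 + 818 = -411)
m*V(r(Y)) = -411*0 = 0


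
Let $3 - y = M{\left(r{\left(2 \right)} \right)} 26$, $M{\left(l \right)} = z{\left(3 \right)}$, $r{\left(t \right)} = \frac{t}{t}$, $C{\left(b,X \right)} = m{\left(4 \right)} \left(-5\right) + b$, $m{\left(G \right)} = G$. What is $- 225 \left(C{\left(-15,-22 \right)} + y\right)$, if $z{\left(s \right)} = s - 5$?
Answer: $-4500$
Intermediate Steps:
$C{\left(b,X \right)} = -20 + b$ ($C{\left(b,X \right)} = 4 \left(-5\right) + b = -20 + b$)
$r{\left(t \right)} = 1$
$z{\left(s \right)} = -5 + s$
$M{\left(l \right)} = -2$ ($M{\left(l \right)} = -5 + 3 = -2$)
$y = 55$ ($y = 3 - \left(-2\right) 26 = 3 - -52 = 3 + 52 = 55$)
$- 225 \left(C{\left(-15,-22 \right)} + y\right) = - 225 \left(\left(-20 - 15\right) + 55\right) = - 225 \left(-35 + 55\right) = \left(-225\right) 20 = -4500$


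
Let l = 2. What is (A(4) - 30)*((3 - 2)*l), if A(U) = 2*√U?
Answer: -52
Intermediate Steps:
(A(4) - 30)*((3 - 2)*l) = (2*√4 - 30)*((3 - 2)*2) = (2*2 - 30)*(1*2) = (4 - 30)*2 = -26*2 = -52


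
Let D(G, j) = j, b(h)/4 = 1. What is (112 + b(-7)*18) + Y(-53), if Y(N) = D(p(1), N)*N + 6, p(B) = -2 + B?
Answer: 2999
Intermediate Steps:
b(h) = 4 (b(h) = 4*1 = 4)
Y(N) = 6 + N² (Y(N) = N*N + 6 = N² + 6 = 6 + N²)
(112 + b(-7)*18) + Y(-53) = (112 + 4*18) + (6 + (-53)²) = (112 + 72) + (6 + 2809) = 184 + 2815 = 2999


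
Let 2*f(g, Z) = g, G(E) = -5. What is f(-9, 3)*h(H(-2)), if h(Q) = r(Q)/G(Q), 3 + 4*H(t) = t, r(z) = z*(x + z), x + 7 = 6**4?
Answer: -46359/32 ≈ -1448.7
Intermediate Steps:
f(g, Z) = g/2
x = 1289 (x = -7 + 6**4 = -7 + 1296 = 1289)
r(z) = z*(1289 + z)
H(t) = -3/4 + t/4
h(Q) = -Q*(1289 + Q)/5 (h(Q) = (Q*(1289 + Q))/(-5) = (Q*(1289 + Q))*(-1/5) = -Q*(1289 + Q)/5)
f(-9, 3)*h(H(-2)) = ((1/2)*(-9))*(-(-3/4 + (1/4)*(-2))*(1289 + (-3/4 + (1/4)*(-2)))/5) = -(-9)*(-3/4 - 1/2)*(1289 + (-3/4 - 1/2))/10 = -(-9)*(-5)*(1289 - 5/4)/(10*4) = -(-9)*(-5)*5151/(10*4*4) = -9/2*5151/16 = -46359/32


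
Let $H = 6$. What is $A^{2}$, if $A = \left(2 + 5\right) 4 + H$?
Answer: $1156$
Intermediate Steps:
$A = 34$ ($A = \left(2 + 5\right) 4 + 6 = 7 \cdot 4 + 6 = 28 + 6 = 34$)
$A^{2} = 34^{2} = 1156$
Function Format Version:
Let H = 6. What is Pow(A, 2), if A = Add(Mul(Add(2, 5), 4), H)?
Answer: 1156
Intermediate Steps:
A = 34 (A = Add(Mul(Add(2, 5), 4), 6) = Add(Mul(7, 4), 6) = Add(28, 6) = 34)
Pow(A, 2) = Pow(34, 2) = 1156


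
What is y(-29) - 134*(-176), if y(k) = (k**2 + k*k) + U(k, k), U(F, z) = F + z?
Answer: 25208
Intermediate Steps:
y(k) = 2*k + 2*k**2 (y(k) = (k**2 + k*k) + (k + k) = (k**2 + k**2) + 2*k = 2*k**2 + 2*k = 2*k + 2*k**2)
y(-29) - 134*(-176) = 2*(-29)*(1 - 29) - 134*(-176) = 2*(-29)*(-28) + 23584 = 1624 + 23584 = 25208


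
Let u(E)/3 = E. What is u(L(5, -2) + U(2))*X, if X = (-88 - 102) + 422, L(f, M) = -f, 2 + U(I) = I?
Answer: -3480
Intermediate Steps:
U(I) = -2 + I
X = 232 (X = -190 + 422 = 232)
u(E) = 3*E
u(L(5, -2) + U(2))*X = (3*(-1*5 + (-2 + 2)))*232 = (3*(-5 + 0))*232 = (3*(-5))*232 = -15*232 = -3480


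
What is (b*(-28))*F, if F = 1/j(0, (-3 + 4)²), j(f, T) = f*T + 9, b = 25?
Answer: -700/9 ≈ -77.778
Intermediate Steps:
j(f, T) = 9 + T*f (j(f, T) = T*f + 9 = 9 + T*f)
F = ⅑ (F = 1/(9 + (-3 + 4)²*0) = 1/(9 + 1²*0) = 1/(9 + 1*0) = 1/(9 + 0) = 1/9 = ⅑ ≈ 0.11111)
(b*(-28))*F = (25*(-28))*(⅑) = -700*⅑ = -700/9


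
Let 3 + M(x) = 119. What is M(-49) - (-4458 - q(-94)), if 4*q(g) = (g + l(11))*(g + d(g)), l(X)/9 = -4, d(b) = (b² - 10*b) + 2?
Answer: -310156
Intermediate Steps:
d(b) = 2 + b² - 10*b
l(X) = -36 (l(X) = 9*(-4) = -36)
q(g) = (-36 + g)*(2 + g² - 9*g)/4 (q(g) = ((g - 36)*(g + (2 + g² - 10*g)))/4 = ((-36 + g)*(2 + g² - 9*g))/4 = (-36 + g)*(2 + g² - 9*g)/4)
M(x) = 116 (M(x) = -3 + 119 = 116)
M(-49) - (-4458 - q(-94)) = 116 - (-4458 - (-18 - 45/4*(-94)² + (¼)*(-94)³ + (163/2)*(-94))) = 116 - (-4458 - (-18 - 45/4*8836 + (¼)*(-830584) - 7661)) = 116 - (-4458 - (-18 - 99405 - 207646 - 7661)) = 116 - (-4458 - 1*(-314730)) = 116 - (-4458 + 314730) = 116 - 1*310272 = 116 - 310272 = -310156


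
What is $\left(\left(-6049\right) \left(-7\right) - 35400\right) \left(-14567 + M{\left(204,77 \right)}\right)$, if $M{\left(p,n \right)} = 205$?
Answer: $-99715366$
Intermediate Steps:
$\left(\left(-6049\right) \left(-7\right) - 35400\right) \left(-14567 + M{\left(204,77 \right)}\right) = \left(\left(-6049\right) \left(-7\right) - 35400\right) \left(-14567 + 205\right) = \left(42343 - 35400\right) \left(-14362\right) = 6943 \left(-14362\right) = -99715366$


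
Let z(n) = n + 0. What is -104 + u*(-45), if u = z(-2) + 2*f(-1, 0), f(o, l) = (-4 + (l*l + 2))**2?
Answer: -374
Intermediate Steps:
z(n) = n
f(o, l) = (-2 + l**2)**2 (f(o, l) = (-4 + (l**2 + 2))**2 = (-4 + (2 + l**2))**2 = (-2 + l**2)**2)
u = 6 (u = -2 + 2*(-2 + 0**2)**2 = -2 + 2*(-2 + 0)**2 = -2 + 2*(-2)**2 = -2 + 2*4 = -2 + 8 = 6)
-104 + u*(-45) = -104 + 6*(-45) = -104 - 270 = -374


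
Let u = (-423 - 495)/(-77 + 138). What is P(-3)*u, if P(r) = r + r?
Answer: 5508/61 ≈ 90.295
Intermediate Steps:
P(r) = 2*r
u = -918/61 ≈ -15.049
P(-3)*u = (2*(-3))*(-918/61) = -6*(-918/61) = 5508/61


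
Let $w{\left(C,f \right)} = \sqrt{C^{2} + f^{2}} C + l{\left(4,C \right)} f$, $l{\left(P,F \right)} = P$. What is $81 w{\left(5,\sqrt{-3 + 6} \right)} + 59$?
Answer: $59 + 324 \sqrt{3} + 810 \sqrt{7} \approx 2763.2$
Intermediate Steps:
$w{\left(C,f \right)} = 4 f + C \sqrt{C^{2} + f^{2}}$ ($w{\left(C,f \right)} = \sqrt{C^{2} + f^{2}} C + 4 f = C \sqrt{C^{2} + f^{2}} + 4 f = 4 f + C \sqrt{C^{2} + f^{2}}$)
$81 w{\left(5,\sqrt{-3 + 6} \right)} + 59 = 81 \left(4 \sqrt{-3 + 6} + 5 \sqrt{5^{2} + \left(\sqrt{-3 + 6}\right)^{2}}\right) + 59 = 81 \left(4 \sqrt{3} + 5 \sqrt{25 + \left(\sqrt{3}\right)^{2}}\right) + 59 = 81 \left(4 \sqrt{3} + 5 \sqrt{25 + 3}\right) + 59 = 81 \left(4 \sqrt{3} + 5 \sqrt{28}\right) + 59 = 81 \left(4 \sqrt{3} + 5 \cdot 2 \sqrt{7}\right) + 59 = 81 \left(4 \sqrt{3} + 10 \sqrt{7}\right) + 59 = \left(324 \sqrt{3} + 810 \sqrt{7}\right) + 59 = 59 + 324 \sqrt{3} + 810 \sqrt{7}$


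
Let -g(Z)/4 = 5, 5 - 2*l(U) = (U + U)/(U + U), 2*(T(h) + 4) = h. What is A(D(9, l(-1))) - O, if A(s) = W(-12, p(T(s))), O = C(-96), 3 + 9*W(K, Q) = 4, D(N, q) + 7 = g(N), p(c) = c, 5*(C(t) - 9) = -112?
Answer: 608/45 ≈ 13.511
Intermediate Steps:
C(t) = -67/5 (C(t) = 9 + (⅕)*(-112) = 9 - 112/5 = -67/5)
T(h) = -4 + h/2
l(U) = 2 (l(U) = 5/2 - (U + U)/(2*(U + U)) = 5/2 - 2*U/(2*(2*U)) = 5/2 - 2*U*1/(2*U)/2 = 5/2 - ½*1 = 5/2 - ½ = 2)
g(Z) = -20 (g(Z) = -4*5 = -20)
D(N, q) = -27 (D(N, q) = -7 - 20 = -27)
W(K, Q) = ⅑ (W(K, Q) = -⅓ + (⅑)*4 = -⅓ + 4/9 = ⅑)
O = -67/5 ≈ -13.400
A(s) = ⅑
A(D(9, l(-1))) - O = ⅑ - 1*(-67/5) = ⅑ + 67/5 = 608/45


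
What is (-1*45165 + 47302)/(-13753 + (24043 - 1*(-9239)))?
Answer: 2137/19529 ≈ 0.10943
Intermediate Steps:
(-1*45165 + 47302)/(-13753 + (24043 - 1*(-9239))) = (-45165 + 47302)/(-13753 + (24043 + 9239)) = 2137/(-13753 + 33282) = 2137/19529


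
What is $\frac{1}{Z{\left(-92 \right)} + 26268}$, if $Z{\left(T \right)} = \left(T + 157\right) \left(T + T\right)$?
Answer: $\frac{1}{14308} \approx 6.9891 \cdot 10^{-5}$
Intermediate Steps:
$Z{\left(T \right)} = 2 T \left(157 + T\right)$ ($Z{\left(T \right)} = \left(157 + T\right) 2 T = 2 T \left(157 + T\right)$)
$\frac{1}{Z{\left(-92 \right)} + 26268} = \frac{1}{2 \left(-92\right) \left(157 - 92\right) + 26268} = \frac{1}{2 \left(-92\right) 65 + 26268} = \frac{1}{-11960 + 26268} = \frac{1}{14308}$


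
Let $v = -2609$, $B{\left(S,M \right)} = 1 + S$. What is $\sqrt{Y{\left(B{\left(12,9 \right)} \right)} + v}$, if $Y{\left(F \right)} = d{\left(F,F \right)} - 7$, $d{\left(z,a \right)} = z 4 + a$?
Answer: $i \sqrt{2551} \approx 50.507 i$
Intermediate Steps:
$d{\left(z,a \right)} = a + 4 z$ ($d{\left(z,a \right)} = 4 z + a = a + 4 z$)
$Y{\left(F \right)} = -7 + 5 F$ ($Y{\left(F \right)} = \left(F + 4 F\right) - 7 = 5 F - 7 = -7 + 5 F$)
$\sqrt{Y{\left(B{\left(12,9 \right)} \right)} + v} = \sqrt{\left(-7 + 5 \left(1 + 12\right)\right) - 2609} = \sqrt{\left(-7 + 5 \cdot 13\right) - 2609} = \sqrt{\left(-7 + 65\right) - 2609} = \sqrt{58 - 2609} = \sqrt{-2551} = i \sqrt{2551}$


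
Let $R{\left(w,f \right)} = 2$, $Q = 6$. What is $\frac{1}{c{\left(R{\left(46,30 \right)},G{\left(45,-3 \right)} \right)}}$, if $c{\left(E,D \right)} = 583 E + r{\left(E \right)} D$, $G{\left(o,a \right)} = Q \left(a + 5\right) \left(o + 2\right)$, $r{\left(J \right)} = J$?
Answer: $\frac{1}{2294} \approx 0.00043592$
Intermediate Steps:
$G{\left(o,a \right)} = 6 \left(2 + o\right) \left(5 + a\right)$ ($G{\left(o,a \right)} = 6 \left(a + 5\right) \left(o + 2\right) = 6 \left(5 + a\right) \left(2 + o\right) = 6 \left(2 + o\right) \left(5 + a\right)$)
$c{\left(E,D \right)} = 583 E + D E$ ($c{\left(E,D \right)} = 583 E + E D = 583 E + D E$)
$\frac{1}{c{\left(R{\left(46,30 \right)},G{\left(45,-3 \right)} \right)}} = \frac{1}{2 \left(583 + \left(60 + 12 \left(-3\right) + 30 \cdot 45 + 6 \left(-3\right) 45\right)\right)} = \frac{1}{2 \left(583 + \left(60 - 36 + 1350 - 810\right)\right)} = \frac{1}{2 \left(583 + 564\right)} = \frac{1}{2 \cdot 1147} = \frac{1}{2294}$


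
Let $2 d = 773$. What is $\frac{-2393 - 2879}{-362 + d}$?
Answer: $- \frac{10544}{49} \approx -215.18$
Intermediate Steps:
$d = \frac{773}{2}$ ($d = \frac{1}{2} \cdot 773 = \frac{773}{2} \approx 386.5$)
$\frac{-2393 - 2879}{-362 + d} = \frac{-2393 - 2879}{-362 + \frac{773}{2}} = - \frac{5272}{\frac{49}{2}} = \left(-5272\right) \frac{2}{49} = - \frac{10544}{49}$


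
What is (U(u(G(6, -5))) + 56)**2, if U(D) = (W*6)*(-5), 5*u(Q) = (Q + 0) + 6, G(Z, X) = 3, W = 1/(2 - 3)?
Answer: 7396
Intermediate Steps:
W = -1 (W = 1/(-1) = -1)
u(Q) = 6/5 + Q/5 (u(Q) = ((Q + 0) + 6)/5 = (Q + 6)/5 = (6 + Q)/5 = 6/5 + Q/5)
U(D) = 30 (U(D) = -1*6*(-5) = -6*(-5) = 30)
(U(u(G(6, -5))) + 56)**2 = (30 + 56)**2 = 86**2 = 7396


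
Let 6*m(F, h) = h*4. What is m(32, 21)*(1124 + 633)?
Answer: 24598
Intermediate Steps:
m(F, h) = 2*h/3 (m(F, h) = (h*4)/6 = (4*h)/6 = 2*h/3)
m(32, 21)*(1124 + 633) = ((2/3)*21)*(1124 + 633) = 14*1757 = 24598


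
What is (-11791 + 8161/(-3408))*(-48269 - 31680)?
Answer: 3213301333661/3408 ≈ 9.4287e+8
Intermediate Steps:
(-11791 + 8161/(-3408))*(-48269 - 31680) = (-11791 + 8161*(-1/3408))*(-79949) = (-11791 - 8161/3408)*(-79949) = -40191889/3408*(-79949) = 3213301333661/3408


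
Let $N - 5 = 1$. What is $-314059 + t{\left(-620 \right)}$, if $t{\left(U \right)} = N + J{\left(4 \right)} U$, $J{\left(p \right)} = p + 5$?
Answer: $-319633$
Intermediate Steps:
$J{\left(p \right)} = 5 + p$
$N = 6$ ($N = 5 + 1 = 6$)
$t{\left(U \right)} = 6 + 9 U$ ($t{\left(U \right)} = 6 + \left(5 + 4\right) U = 6 + 9 U$)
$-314059 + t{\left(-620 \right)} = -314059 + \left(6 + 9 \left(-620\right)\right) = -314059 + \left(6 - 5580\right) = -314059 - 5574 = -319633$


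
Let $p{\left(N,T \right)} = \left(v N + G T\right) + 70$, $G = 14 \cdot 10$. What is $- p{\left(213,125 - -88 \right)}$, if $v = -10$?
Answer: $-27760$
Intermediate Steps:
$G = 140$
$p{\left(N,T \right)} = 70 - 10 N + 140 T$ ($p{\left(N,T \right)} = \left(- 10 N + 140 T\right) + 70 = 70 - 10 N + 140 T$)
$- p{\left(213,125 - -88 \right)} = - (70 - 2130 + 140 \left(125 - -88\right)) = - (70 - 2130 + 140 \left(125 + 88\right)) = - (70 - 2130 + 140 \cdot 213) = - (70 - 2130 + 29820) = \left(-1\right) 27760 = -27760$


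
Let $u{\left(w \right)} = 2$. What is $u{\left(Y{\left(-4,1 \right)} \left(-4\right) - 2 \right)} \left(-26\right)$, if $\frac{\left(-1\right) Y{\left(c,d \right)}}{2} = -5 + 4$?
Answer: $-52$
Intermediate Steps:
$Y{\left(c,d \right)} = 2$ ($Y{\left(c,d \right)} = - 2 \left(-5 + 4\right) = \left(-2\right) \left(-1\right) = 2$)
$u{\left(Y{\left(-4,1 \right)} \left(-4\right) - 2 \right)} \left(-26\right) = 2 \left(-26\right) = -52$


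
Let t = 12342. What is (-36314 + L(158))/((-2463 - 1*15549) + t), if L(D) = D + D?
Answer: 17999/2835 ≈ 6.3489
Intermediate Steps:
L(D) = 2*D
(-36314 + L(158))/((-2463 - 1*15549) + t) = (-36314 + 2*158)/((-2463 - 1*15549) + 12342) = (-36314 + 316)/((-2463 - 15549) + 12342) = -35998/(-18012 + 12342) = -35998/(-5670) = -35998*(-1/5670) = 17999/2835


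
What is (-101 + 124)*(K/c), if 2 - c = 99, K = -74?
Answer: 1702/97 ≈ 17.546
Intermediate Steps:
c = -97 (c = 2 - 1*99 = 2 - 99 = -97)
(-101 + 124)*(K/c) = (-101 + 124)*(-74/(-97)) = 23*(-74*(-1/97)) = 23*(74/97) = 1702/97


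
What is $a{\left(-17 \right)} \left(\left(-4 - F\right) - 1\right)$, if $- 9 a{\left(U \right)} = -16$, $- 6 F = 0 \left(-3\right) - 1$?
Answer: $- \frac{248}{27} \approx -9.1852$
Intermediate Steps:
$F = \frac{1}{6}$ ($F = - \frac{0 \left(-3\right) - 1}{6} = - \frac{0 - 1}{6} = \left(- \frac{1}{6}\right) \left(-1\right) = \frac{1}{6} \approx 0.16667$)
$a{\left(U \right)} = \frac{16}{9}$ ($a{\left(U \right)} = \left(- \frac{1}{9}\right) \left(-16\right) = \frac{16}{9}$)
$a{\left(-17 \right)} \left(\left(-4 - F\right) - 1\right) = \frac{16 \left(\left(-4 - \frac{1}{6}\right) - 1\right)}{9} = \frac{16 \left(- \frac{25}{6} - 1\right)}{9} = \frac{16}{9} \left(- \frac{31}{6}\right) = - \frac{248}{27}$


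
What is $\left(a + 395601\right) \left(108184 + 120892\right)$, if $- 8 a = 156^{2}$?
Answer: $89925845484$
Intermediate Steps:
$a = -3042$ ($a = - \frac{156^{2}}{8} = \left(- \frac{1}{8}\right) 24336 = -3042$)
$\left(a + 395601\right) \left(108184 + 120892\right) = \left(-3042 + 395601\right) \left(108184 + 120892\right) = 392559 \cdot 229076 = 89925845484$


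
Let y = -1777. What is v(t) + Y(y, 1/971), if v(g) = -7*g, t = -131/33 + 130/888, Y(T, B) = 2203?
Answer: 10890163/4884 ≈ 2229.8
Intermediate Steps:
t = -18673/4884 (t = -131*1/33 + 130*(1/888) = -131/33 + 65/444 = -18673/4884 ≈ -3.8233)
v(t) + Y(y, 1/971) = -7*(-18673/4884) + 2203 = 130711/4884 + 2203 = 10890163/4884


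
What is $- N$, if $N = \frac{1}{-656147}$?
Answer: $\frac{1}{656147} \approx 1.524 \cdot 10^{-6}$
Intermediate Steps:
$N = - \frac{1}{656147} \approx -1.524 \cdot 10^{-6}$
$- N = \left(-1\right) \left(- \frac{1}{656147}\right) = \frac{1}{656147}$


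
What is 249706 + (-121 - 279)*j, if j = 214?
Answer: 164106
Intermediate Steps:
249706 + (-121 - 279)*j = 249706 + (-121 - 279)*214 = 249706 - 400*214 = 249706 - 85600 = 164106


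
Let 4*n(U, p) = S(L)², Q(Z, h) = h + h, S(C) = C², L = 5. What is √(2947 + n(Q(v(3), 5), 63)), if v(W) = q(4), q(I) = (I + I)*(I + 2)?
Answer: √12413/2 ≈ 55.707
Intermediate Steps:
q(I) = 2*I*(2 + I) (q(I) = (2*I)*(2 + I) = 2*I*(2 + I))
v(W) = 48 (v(W) = 2*4*(2 + 4) = 2*4*6 = 48)
Q(Z, h) = 2*h
n(U, p) = 625/4 (n(U, p) = (5²)²/4 = (¼)*25² = (¼)*625 = 625/4)
√(2947 + n(Q(v(3), 5), 63)) = √(2947 + 625/4) = √(12413/4) = √12413/2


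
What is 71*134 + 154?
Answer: 9668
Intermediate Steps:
71*134 + 154 = 9514 + 154 = 9668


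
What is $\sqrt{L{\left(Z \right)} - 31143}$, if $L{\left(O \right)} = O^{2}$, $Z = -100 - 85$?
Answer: $\sqrt{3082} \approx 55.516$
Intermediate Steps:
$Z = -185$ ($Z = -100 - 85 = -185$)
$\sqrt{L{\left(Z \right)} - 31143} = \sqrt{\left(-185\right)^{2} - 31143} = \sqrt{34225 - 31143} = \sqrt{3082}$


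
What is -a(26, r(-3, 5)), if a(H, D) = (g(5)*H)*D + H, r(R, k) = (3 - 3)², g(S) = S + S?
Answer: -26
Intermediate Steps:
g(S) = 2*S
r(R, k) = 0 (r(R, k) = 0² = 0)
a(H, D) = H + 10*D*H (a(H, D) = ((2*5)*H)*D + H = (10*H)*D + H = 10*D*H + H = H + 10*D*H)
-a(26, r(-3, 5)) = -26*(1 + 10*0) = -26*(1 + 0) = -26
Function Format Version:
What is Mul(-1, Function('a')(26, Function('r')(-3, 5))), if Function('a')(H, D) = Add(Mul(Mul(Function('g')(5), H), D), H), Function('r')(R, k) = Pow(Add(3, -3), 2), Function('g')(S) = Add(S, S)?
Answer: -26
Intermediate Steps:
Function('g')(S) = Mul(2, S)
Function('r')(R, k) = 0 (Function('r')(R, k) = Pow(0, 2) = 0)
Function('a')(H, D) = Add(H, Mul(10, D, H)) (Function('a')(H, D) = Add(Mul(Mul(Mul(2, 5), H), D), H) = Add(Mul(Mul(10, H), D), H) = Add(Mul(10, D, H), H) = Add(H, Mul(10, D, H)))
Mul(-1, Function('a')(26, Function('r')(-3, 5))) = Mul(-1, Mul(26, Add(1, Mul(10, 0)))) = Mul(-1, Mul(26, Add(1, 0))) = Mul(-1, Mul(26, 1)) = Mul(-1, 26) = -26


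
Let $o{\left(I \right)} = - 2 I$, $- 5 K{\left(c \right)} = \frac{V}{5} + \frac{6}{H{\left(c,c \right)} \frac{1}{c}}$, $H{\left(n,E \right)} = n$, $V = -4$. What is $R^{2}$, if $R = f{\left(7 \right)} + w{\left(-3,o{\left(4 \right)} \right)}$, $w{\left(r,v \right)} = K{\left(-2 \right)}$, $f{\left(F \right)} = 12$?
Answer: $\frac{75076}{625} \approx 120.12$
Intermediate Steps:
$K{\left(c \right)} = - \frac{26}{25}$ ($K{\left(c \right)} = - \frac{- \frac{4}{5} + \frac{6}{c \frac{1}{c}}}{5} = - \frac{\left(-4\right) \frac{1}{5} + \frac{6}{1}}{5} = - \frac{- \frac{4}{5} + 6 \cdot 1}{5} = - \frac{- \frac{4}{5} + 6}{5} = \left(- \frac{1}{5}\right) \frac{26}{5} = - \frac{26}{25}$)
$w{\left(r,v \right)} = - \frac{26}{25}$
$R = \frac{274}{25}$ ($R = 12 - \frac{26}{25} = \frac{274}{25} \approx 10.96$)
$R^{2} = \left(\frac{274}{25}\right)^{2} = \frac{75076}{625}$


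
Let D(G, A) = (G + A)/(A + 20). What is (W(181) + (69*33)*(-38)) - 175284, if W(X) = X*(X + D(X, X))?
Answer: -45973327/201 ≈ -2.2872e+5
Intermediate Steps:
D(G, A) = (A + G)/(20 + A)
W(X) = X*(X + 2*X/(20 + X)) (W(X) = X*(X + (X + X)/(20 + X)) = X*(X + (2*X)/(20 + X)) = X*(X + 2*X/(20 + X)))
(W(181) + (69*33)*(-38)) - 175284 = (181²*(22 + 181)/(20 + 181) + (69*33)*(-38)) - 175284 = (32761*203/201 + 2277*(-38)) - 175284 = (32761*(1/201)*203 - 86526) - 175284 = (6650483/201 - 86526) - 175284 = -10741243/201 - 175284 = -45973327/201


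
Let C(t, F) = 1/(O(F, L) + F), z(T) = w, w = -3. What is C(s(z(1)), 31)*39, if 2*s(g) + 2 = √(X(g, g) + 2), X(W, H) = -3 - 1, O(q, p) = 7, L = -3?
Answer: 39/38 ≈ 1.0263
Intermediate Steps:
z(T) = -3
X(W, H) = -4
s(g) = -1 + I*√2/2 (s(g) = -1 + √(-4 + 2)/2 = -1 + √(-2)/2 = -1 + (I*√2)/2 = -1 + I*√2/2)
C(t, F) = 1/(7 + F)
C(s(z(1)), 31)*39 = 39/(7 + 31) = 39/38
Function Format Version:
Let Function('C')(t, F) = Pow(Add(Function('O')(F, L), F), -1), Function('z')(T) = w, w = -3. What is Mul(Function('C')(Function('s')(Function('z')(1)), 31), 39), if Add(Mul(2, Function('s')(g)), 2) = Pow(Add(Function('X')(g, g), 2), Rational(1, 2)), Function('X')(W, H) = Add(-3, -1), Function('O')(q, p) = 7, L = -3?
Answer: Rational(39, 38) ≈ 1.0263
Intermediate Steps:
Function('z')(T) = -3
Function('X')(W, H) = -4
Function('s')(g) = Add(-1, Mul(Rational(1, 2), I, Pow(2, Rational(1, 2)))) (Function('s')(g) = Add(-1, Mul(Rational(1, 2), Pow(Add(-4, 2), Rational(1, 2)))) = Add(-1, Mul(Rational(1, 2), Pow(-2, Rational(1, 2)))) = Add(-1, Mul(Rational(1, 2), Mul(I, Pow(2, Rational(1, 2))))) = Add(-1, Mul(Rational(1, 2), I, Pow(2, Rational(1, 2)))))
Function('C')(t, F) = Pow(Add(7, F), -1)
Mul(Function('C')(Function('s')(Function('z')(1)), 31), 39) = Mul(Pow(Add(7, 31), -1), 39) = Mul(Pow(38, -1), 39) = Mul(Rational(1, 38), 39) = Rational(39, 38)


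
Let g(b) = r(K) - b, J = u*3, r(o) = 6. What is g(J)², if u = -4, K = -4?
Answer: 324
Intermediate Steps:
J = -12 (J = -4*3 = -12)
g(b) = 6 - b
g(J)² = (6 - 1*(-12))² = (6 + 12)² = 18² = 324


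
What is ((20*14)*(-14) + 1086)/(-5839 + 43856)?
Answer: -2834/38017 ≈ -0.074546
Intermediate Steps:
((20*14)*(-14) + 1086)/(-5839 + 43856) = (280*(-14) + 1086)/38017 = (-3920 + 1086)*(1/38017) = -2834*1/38017 = -2834/38017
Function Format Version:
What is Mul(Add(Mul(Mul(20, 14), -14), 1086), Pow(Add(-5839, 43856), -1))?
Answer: Rational(-2834, 38017) ≈ -0.074546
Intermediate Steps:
Mul(Add(Mul(Mul(20, 14), -14), 1086), Pow(Add(-5839, 43856), -1)) = Mul(Add(Mul(280, -14), 1086), Pow(38017, -1)) = Mul(Add(-3920, 1086), Rational(1, 38017)) = Mul(-2834, Rational(1, 38017)) = Rational(-2834, 38017)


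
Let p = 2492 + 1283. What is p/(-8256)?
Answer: -3775/8256 ≈ -0.45724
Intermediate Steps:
p = 3775
p/(-8256) = 3775/(-8256) = 3775*(-1/8256) = -3775/8256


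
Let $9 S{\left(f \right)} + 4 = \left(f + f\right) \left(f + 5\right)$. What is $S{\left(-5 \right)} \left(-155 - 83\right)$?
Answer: $\frac{952}{9} \approx 105.78$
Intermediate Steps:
$S{\left(f \right)} = - \frac{4}{9} + \frac{2 f \left(5 + f\right)}{9}$ ($S{\left(f \right)} = - \frac{4}{9} + \frac{\left(f + f\right) \left(f + 5\right)}{9} = - \frac{4}{9} + \frac{2 f \left(5 + f\right)}{9}$)
$S{\left(-5 \right)} \left(-155 - 83\right) = \left(- \frac{4}{9} + \frac{2 \left(-5\right)^{2}}{9} + \frac{10}{9} \left(-5\right)\right) \left(-155 - 83\right) = \left(- \frac{4}{9} + \frac{2}{9} \cdot 25 - \frac{50}{9}\right) \left(-238\right) = \left(- \frac{4}{9} + \frac{50}{9} - \frac{50}{9}\right) \left(-238\right) = \left(- \frac{4}{9}\right) \left(-238\right) = \frac{952}{9}$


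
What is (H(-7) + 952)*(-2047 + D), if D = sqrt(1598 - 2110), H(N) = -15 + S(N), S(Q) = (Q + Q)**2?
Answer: -2319251 + 18128*I*sqrt(2) ≈ -2.3193e+6 + 25637.0*I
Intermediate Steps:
S(Q) = 4*Q**2 (S(Q) = (2*Q)**2 = 4*Q**2)
H(N) = -15 + 4*N**2
D = 16*I*sqrt(2) (D = sqrt(-512) = 16*I*sqrt(2) ≈ 22.627*I)
(H(-7) + 952)*(-2047 + D) = ((-15 + 4*(-7)**2) + 952)*(-2047 + 16*I*sqrt(2)) = ((-15 + 4*49) + 952)*(-2047 + 16*I*sqrt(2)) = ((-15 + 196) + 952)*(-2047 + 16*I*sqrt(2)) = (181 + 952)*(-2047 + 16*I*sqrt(2)) = 1133*(-2047 + 16*I*sqrt(2)) = -2319251 + 18128*I*sqrt(2)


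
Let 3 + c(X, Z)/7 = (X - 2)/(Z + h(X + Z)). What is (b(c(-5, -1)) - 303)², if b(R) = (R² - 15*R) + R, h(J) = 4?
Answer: 210859441/81 ≈ 2.6032e+6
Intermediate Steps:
c(X, Z) = -21 + 7*(-2 + X)/(4 + Z) (c(X, Z) = -21 + 7*((X - 2)/(Z + 4)) = -21 + 7*((-2 + X)/(4 + Z)) = -21 + 7*(-2 + X)/(4 + Z))
b(R) = R² - 14*R
(b(c(-5, -1)) - 303)² = ((7*(-14 - 5 - 3*(-1))/(4 - 1))*(-14 + 7*(-14 - 5 - 3*(-1))/(4 - 1)) - 303)² = ((7*(-14 - 5 + 3)/3)*(-14 + 7*(-14 - 5 + 3)/3) - 303)² = ((7*(⅓)*(-16))*(-14 + 7*(⅓)*(-16)) - 303)² = (-112*(-14 - 112/3)/3 - 303)² = (-112/3*(-154/3) - 303)² = (17248/9 - 303)² = (14521/9)² = 210859441/81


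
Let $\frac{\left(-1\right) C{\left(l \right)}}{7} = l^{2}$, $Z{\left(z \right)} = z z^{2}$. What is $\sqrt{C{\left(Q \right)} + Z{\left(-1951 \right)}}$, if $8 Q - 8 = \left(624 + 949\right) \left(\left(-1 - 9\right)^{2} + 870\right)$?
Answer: $\frac{i \sqrt{4193031609583}}{4} \approx 5.1192 \cdot 10^{5} i$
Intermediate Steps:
$Z{\left(z \right)} = z^{3}$
$Q = \frac{762909}{4}$ ($Q = 1 + \frac{\left(624 + 949\right) \left(\left(-1 - 9\right)^{2} + 870\right)}{8} = 1 + \frac{1573 \left(\left(-10\right)^{2} + 870\right)}{8} = 1 + \frac{1573 \left(100 + 870\right)}{8} = 1 + \frac{1573 \cdot 970}{8} = 1 + \frac{1}{8} \cdot 1525810 = 1 + \frac{762905}{4} = \frac{762909}{4} \approx 1.9073 \cdot 10^{5}$)
$C{\left(l \right)} = - 7 l^{2}$
$\sqrt{C{\left(Q \right)} + Z{\left(-1951 \right)}} = \sqrt{- 7 \left(\frac{762909}{4}\right)^{2} + \left(-1951\right)^{3}} = \sqrt{\left(-7\right) \frac{582030142281}{16} - 7426288351} = \sqrt{- \frac{4074210995967}{16} - 7426288351} = \sqrt{- \frac{4193031609583}{16}} = \frac{i \sqrt{4193031609583}}{4}$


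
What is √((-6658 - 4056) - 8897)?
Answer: 3*I*√2179 ≈ 140.04*I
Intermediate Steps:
√((-6658 - 4056) - 8897) = √(-10714 - 8897) = √(-19611) = 3*I*√2179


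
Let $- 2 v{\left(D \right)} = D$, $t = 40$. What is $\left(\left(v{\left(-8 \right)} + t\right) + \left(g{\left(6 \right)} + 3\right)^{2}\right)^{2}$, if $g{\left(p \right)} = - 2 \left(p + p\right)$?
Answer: $235225$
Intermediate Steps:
$v{\left(D \right)} = - \frac{D}{2}$
$g{\left(p \right)} = - 4 p$ ($g{\left(p \right)} = - 2 \cdot 2 p = - 4 p$)
$\left(\left(v{\left(-8 \right)} + t\right) + \left(g{\left(6 \right)} + 3\right)^{2}\right)^{2} = \left(\left(\left(- \frac{1}{2}\right) \left(-8\right) + 40\right) + \left(\left(-4\right) 6 + 3\right)^{2}\right)^{2} = \left(\left(4 + 40\right) + \left(-24 + 3\right)^{2}\right)^{2} = \left(44 + \left(-21\right)^{2}\right)^{2} = \left(44 + 441\right)^{2} = 485^{2} = 235225$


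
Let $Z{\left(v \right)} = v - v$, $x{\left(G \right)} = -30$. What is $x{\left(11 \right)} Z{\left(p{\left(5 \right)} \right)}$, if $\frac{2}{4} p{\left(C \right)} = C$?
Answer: $0$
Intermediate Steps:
$p{\left(C \right)} = 2 C$
$Z{\left(v \right)} = 0$
$x{\left(11 \right)} Z{\left(p{\left(5 \right)} \right)} = \left(-30\right) 0 = 0$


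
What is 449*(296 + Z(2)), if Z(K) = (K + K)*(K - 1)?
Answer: 134700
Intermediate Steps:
Z(K) = 2*K*(-1 + K) (Z(K) = (2*K)*(-1 + K) = 2*K*(-1 + K))
449*(296 + Z(2)) = 449*(296 + 2*2*(-1 + 2)) = 449*(296 + 2*2*1) = 449*(296 + 4) = 449*300 = 134700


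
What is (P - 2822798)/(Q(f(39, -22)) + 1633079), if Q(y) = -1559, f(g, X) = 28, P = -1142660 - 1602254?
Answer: -57997/16995 ≈ -3.4126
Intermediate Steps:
P = -2744914
(P - 2822798)/(Q(f(39, -22)) + 1633079) = (-2744914 - 2822798)/(-1559 + 1633079) = -5567712/1631520 = -5567712*1/1631520 = -57997/16995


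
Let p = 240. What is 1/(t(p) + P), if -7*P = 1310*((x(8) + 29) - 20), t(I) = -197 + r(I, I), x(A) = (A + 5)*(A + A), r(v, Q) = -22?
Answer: -1/40829 ≈ -2.4492e-5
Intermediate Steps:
x(A) = 2*A*(5 + A) (x(A) = (5 + A)*(2*A) = 2*A*(5 + A))
t(I) = -219 (t(I) = -197 - 22 = -219)
P = -40610 (P = -1310*((2*8*(5 + 8) + 29) - 20)/7 = -1310*((2*8*13 + 29) - 20)/7 = -1310*((208 + 29) - 20)/7 = -1310*(237 - 20)/7 = -1310*217/7 = -⅐*284270 = -40610)
1/(t(p) + P) = 1/(-219 - 40610) = 1/(-40829) = -1/40829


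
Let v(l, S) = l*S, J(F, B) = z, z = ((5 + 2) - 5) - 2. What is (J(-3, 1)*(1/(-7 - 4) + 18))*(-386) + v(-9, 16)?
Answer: -144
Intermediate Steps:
z = 0 (z = (7 - 5) - 2 = 2 - 2 = 0)
J(F, B) = 0
v(l, S) = S*l
(J(-3, 1)*(1/(-7 - 4) + 18))*(-386) + v(-9, 16) = (0*(1/(-7 - 4) + 18))*(-386) + 16*(-9) = (0*(1/(-11) + 18))*(-386) - 144 = (0*(-1/11 + 18))*(-386) - 144 = (0*(197/11))*(-386) - 144 = 0*(-386) - 144 = 0 - 144 = -144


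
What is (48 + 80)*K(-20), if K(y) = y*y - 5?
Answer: 50560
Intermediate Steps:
K(y) = -5 + y² (K(y) = y² - 5 = -5 + y²)
(48 + 80)*K(-20) = (48 + 80)*(-5 + (-20)²) = 128*(-5 + 400) = 128*395 = 50560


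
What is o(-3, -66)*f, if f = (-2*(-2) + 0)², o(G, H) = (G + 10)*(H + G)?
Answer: -7728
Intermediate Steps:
o(G, H) = (10 + G)*(G + H)
f = 16 (f = (4 + 0)² = 4² = 16)
o(-3, -66)*f = ((-3)² + 10*(-3) + 10*(-66) - 3*(-66))*16 = (9 - 30 - 660 + 198)*16 = -483*16 = -7728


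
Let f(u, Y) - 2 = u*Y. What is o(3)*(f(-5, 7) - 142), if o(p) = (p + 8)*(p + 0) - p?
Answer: -5250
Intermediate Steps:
f(u, Y) = 2 + Y*u (f(u, Y) = 2 + u*Y = 2 + Y*u)
o(p) = -p + p*(8 + p) (o(p) = (8 + p)*p - p = p*(8 + p) - p = -p + p*(8 + p))
o(3)*(f(-5, 7) - 142) = (3*(7 + 3))*((2 + 7*(-5)) - 142) = (3*10)*((2 - 35) - 142) = 30*(-33 - 142) = 30*(-175) = -5250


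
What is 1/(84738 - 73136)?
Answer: 1/11602 ≈ 8.6192e-5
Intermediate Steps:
1/(84738 - 73136) = 1/11602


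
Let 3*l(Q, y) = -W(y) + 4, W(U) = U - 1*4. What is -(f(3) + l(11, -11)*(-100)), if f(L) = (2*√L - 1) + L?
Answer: 1894/3 - 2*√3 ≈ 627.87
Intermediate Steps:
W(U) = -4 + U (W(U) = U - 4 = -4 + U)
l(Q, y) = 8/3 - y/3 (l(Q, y) = (-(-4 + y) + 4)/3 = ((4 - y) + 4)/3 = (8 - y)/3 = 8/3 - y/3)
f(L) = -1 + L + 2*√L (f(L) = (-1 + 2*√L) + L = -1 + L + 2*√L)
-(f(3) + l(11, -11)*(-100)) = -((-1 + 3 + 2*√3) + (8/3 - ⅓*(-11))*(-100)) = -((2 + 2*√3) + (8/3 + 11/3)*(-100)) = -((2 + 2*√3) + (19/3)*(-100)) = -((2 + 2*√3) - 1900/3) = -(-1894/3 + 2*√3) = 1894/3 - 2*√3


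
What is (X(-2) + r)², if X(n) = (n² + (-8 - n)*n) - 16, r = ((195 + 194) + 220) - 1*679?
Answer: 4900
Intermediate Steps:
r = -70 (r = (389 + 220) - 679 = 609 - 679 = -70)
X(n) = -16 + n² + n*(-8 - n) (X(n) = (n² + n*(-8 - n)) - 16 = -16 + n² + n*(-8 - n))
(X(-2) + r)² = ((-16 - 8*(-2)) - 70)² = ((-16 + 16) - 70)² = (0 - 70)² = (-70)² = 4900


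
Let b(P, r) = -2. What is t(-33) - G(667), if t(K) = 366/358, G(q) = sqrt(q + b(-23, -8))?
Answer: 183/179 - sqrt(665) ≈ -24.765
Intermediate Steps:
G(q) = sqrt(-2 + q) (G(q) = sqrt(q - 2) = sqrt(-2 + q))
t(K) = 183/179 (t(K) = 366*(1/358) = 183/179)
t(-33) - G(667) = 183/179 - sqrt(-2 + 667) = 183/179 - sqrt(665)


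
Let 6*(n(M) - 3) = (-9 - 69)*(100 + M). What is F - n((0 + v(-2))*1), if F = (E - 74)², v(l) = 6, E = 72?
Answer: 1379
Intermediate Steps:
n(M) = -1297 - 13*M (n(M) = 3 + ((-9 - 69)*(100 + M))/6 = 3 + (-78*(100 + M))/6 = 3 + (-7800 - 78*M)/6 = 3 + (-1300 - 13*M) = -1297 - 13*M)
F = 4 (F = (72 - 74)² = (-2)² = 4)
F - n((0 + v(-2))*1) = 4 - (-1297 - 13*(0 + 6)) = 4 - (-1297 - 78) = 4 - 1*(-1375) = 4 + 1375 = 1379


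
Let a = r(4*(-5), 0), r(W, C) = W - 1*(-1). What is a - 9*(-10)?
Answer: 71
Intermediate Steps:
r(W, C) = 1 + W (r(W, C) = W + 1 = 1 + W)
a = -19 (a = 1 + 4*(-5) = 1 - 20 = -19)
a - 9*(-10) = -19 - 9*(-10) = -19 + 90 = 71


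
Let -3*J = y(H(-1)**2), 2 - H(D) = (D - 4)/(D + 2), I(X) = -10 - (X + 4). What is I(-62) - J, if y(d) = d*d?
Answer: 2545/3 ≈ 848.33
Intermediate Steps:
I(X) = -14 - X (I(X) = -10 - (4 + X) = -10 + (-4 - X) = -14 - X)
H(D) = 2 - (-4 + D)/(2 + D) (H(D) = 2 - (D - 4)/(D + 2) = 2 - (-4 + D)/(2 + D))
y(d) = d**2
J = -2401/3 (J = -(8 - 1)**4/(2 - 1)**4/3 = -((7/1)**2)**2/3 = -((1*7)**2)**2/3 = -(7**2)**2/3 = -1/3*49**2 = -1/3*2401 = -2401/3 ≈ -800.33)
I(-62) - J = (-14 - 1*(-62)) - 1*(-2401/3) = (-14 + 62) + 2401/3 = 48 + 2401/3 = 2545/3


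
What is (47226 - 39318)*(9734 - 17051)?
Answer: -57862836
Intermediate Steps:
(47226 - 39318)*(9734 - 17051) = 7908*(-7317) = -57862836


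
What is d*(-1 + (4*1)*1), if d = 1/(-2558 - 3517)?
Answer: -1/2025 ≈ -0.00049383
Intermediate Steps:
d = -1/6075 (d = 1/(-6075) = -1/6075 ≈ -0.00016461)
d*(-1 + (4*1)*1) = -(-1 + (4*1)*1)/6075 = -(-1 + 4*1)/6075 = -(-1 + 4)/6075 = -1/6075*3 = -1/2025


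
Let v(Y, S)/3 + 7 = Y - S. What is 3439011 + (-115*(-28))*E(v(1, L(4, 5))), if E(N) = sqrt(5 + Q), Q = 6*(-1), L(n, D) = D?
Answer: 3439011 + 3220*I ≈ 3.439e+6 + 3220.0*I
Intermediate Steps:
v(Y, S) = -21 - 3*S + 3*Y (v(Y, S) = -21 + 3*(Y - S) = -21 + (-3*S + 3*Y) = -21 - 3*S + 3*Y)
Q = -6
E(N) = I (E(N) = sqrt(5 - 6) = sqrt(-1) = I)
3439011 + (-115*(-28))*E(v(1, L(4, 5))) = 3439011 + (-115*(-28))*I = 3439011 + 3220*I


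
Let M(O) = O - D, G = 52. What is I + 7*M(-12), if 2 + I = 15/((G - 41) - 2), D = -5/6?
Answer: -157/2 ≈ -78.500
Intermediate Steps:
D = -5/6 (D = -5*1/6 = -5/6 ≈ -0.83333)
M(O) = 5/6 + O (M(O) = O - 1*(-5/6) = O + 5/6 = 5/6 + O)
I = -1/3 (I = -2 + 15/((52 - 41) - 2) = -2 + 15/(11 - 2) = -2 + 15/9 = -2 + 15*(1/9) = -2 + 5/3 = -1/3 ≈ -0.33333)
I + 7*M(-12) = -1/3 + 7*(5/6 - 12) = -1/3 + 7*(-67/6) = -1/3 - 469/6 = -157/2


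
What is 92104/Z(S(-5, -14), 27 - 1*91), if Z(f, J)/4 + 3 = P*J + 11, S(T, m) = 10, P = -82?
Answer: 11513/2628 ≈ 4.3809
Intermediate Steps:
Z(f, J) = 32 - 328*J (Z(f, J) = -12 + 4*(-82*J + 11) = -12 + 4*(11 - 82*J) = -12 + (44 - 328*J) = 32 - 328*J)
92104/Z(S(-5, -14), 27 - 1*91) = 92104/(32 - 328*(27 - 1*91)) = 92104/(32 - 328*(27 - 91)) = 92104/(32 - 328*(-64)) = 92104/(32 + 20992) = 92104/21024 = 92104*(1/21024) = 11513/2628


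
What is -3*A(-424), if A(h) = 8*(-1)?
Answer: 24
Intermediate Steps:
A(h) = -8
-3*A(-424) = -3*(-8) = 24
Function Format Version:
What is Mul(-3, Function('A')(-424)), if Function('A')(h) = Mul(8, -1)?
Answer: 24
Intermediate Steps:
Function('A')(h) = -8
Mul(-3, Function('A')(-424)) = Mul(-3, -8) = 24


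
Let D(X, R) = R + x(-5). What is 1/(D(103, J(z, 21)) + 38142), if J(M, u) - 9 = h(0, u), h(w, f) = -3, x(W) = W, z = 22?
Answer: 1/38143 ≈ 2.6217e-5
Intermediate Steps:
J(M, u) = 6 (J(M, u) = 9 - 3 = 6)
D(X, R) = -5 + R (D(X, R) = R - 5 = -5 + R)
1/(D(103, J(z, 21)) + 38142) = 1/((-5 + 6) + 38142) = 1/(1 + 38142) = 1/38143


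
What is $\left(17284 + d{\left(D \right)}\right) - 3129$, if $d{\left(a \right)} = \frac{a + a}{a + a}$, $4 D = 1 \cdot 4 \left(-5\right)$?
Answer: $14156$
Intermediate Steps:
$D = -5$ ($D = \frac{1 \cdot 4 \left(-5\right)}{4} = \frac{4 \left(-5\right)}{4} = \frac{1}{4} \left(-20\right) = -5$)
$d{\left(a \right)} = 1$ ($d{\left(a \right)} = \frac{2 a}{2 a} = 2 a \frac{1}{2 a} = 1$)
$\left(17284 + d{\left(D \right)}\right) - 3129 = \left(17284 + 1\right) - 3129 = 17285 - 3129 = 14156$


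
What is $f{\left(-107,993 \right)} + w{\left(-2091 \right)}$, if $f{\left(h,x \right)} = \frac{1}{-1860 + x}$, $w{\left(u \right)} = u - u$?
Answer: $- \frac{1}{867} \approx -0.0011534$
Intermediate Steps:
$w{\left(u \right)} = 0$
$f{\left(-107,993 \right)} + w{\left(-2091 \right)} = \frac{1}{-1860 + 993} + 0 = \frac{1}{-867} + 0 = - \frac{1}{867} + 0 = - \frac{1}{867}$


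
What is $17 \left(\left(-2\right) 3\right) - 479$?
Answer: $-581$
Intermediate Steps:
$17 \left(\left(-2\right) 3\right) - 479 = 17 \left(-6\right) - 479 = -102 - 479 = -581$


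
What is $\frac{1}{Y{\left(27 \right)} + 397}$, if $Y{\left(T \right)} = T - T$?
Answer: $\frac{1}{397} \approx 0.0025189$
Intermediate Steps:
$Y{\left(T \right)} = 0$
$\frac{1}{Y{\left(27 \right)} + 397} = \frac{1}{0 + 397} = \frac{1}{397}$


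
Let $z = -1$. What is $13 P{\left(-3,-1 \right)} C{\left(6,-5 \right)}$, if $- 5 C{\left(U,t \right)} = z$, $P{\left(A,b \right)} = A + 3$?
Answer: $0$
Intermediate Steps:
$P{\left(A,b \right)} = 3 + A$
$C{\left(U,t \right)} = \frac{1}{5}$ ($C{\left(U,t \right)} = \left(- \frac{1}{5}\right) \left(-1\right) = \frac{1}{5}$)
$13 P{\left(-3,-1 \right)} C{\left(6,-5 \right)} = 13 \left(3 - 3\right) \frac{1}{5} = 13 \cdot 0 \cdot \frac{1}{5} = 0 \cdot \frac{1}{5} = 0$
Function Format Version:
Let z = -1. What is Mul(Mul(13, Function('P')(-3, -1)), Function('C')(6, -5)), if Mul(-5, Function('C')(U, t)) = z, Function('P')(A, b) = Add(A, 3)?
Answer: 0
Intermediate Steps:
Function('P')(A, b) = Add(3, A)
Function('C')(U, t) = Rational(1, 5) (Function('C')(U, t) = Mul(Rational(-1, 5), -1) = Rational(1, 5))
Mul(Mul(13, Function('P')(-3, -1)), Function('C')(6, -5)) = Mul(Mul(13, Add(3, -3)), Rational(1, 5)) = Mul(Mul(13, 0), Rational(1, 5)) = Mul(0, Rational(1, 5)) = 0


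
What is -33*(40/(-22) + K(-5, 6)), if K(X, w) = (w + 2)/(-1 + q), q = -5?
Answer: 104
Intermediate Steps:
K(X, w) = -⅓ - w/6 (K(X, w) = (w + 2)/(-1 - 5) = (2 + w)/(-6) = (2 + w)*(-⅙) = -⅓ - w/6)
-33*(40/(-22) + K(-5, 6)) = -33*(40/(-22) + (-⅓ - ⅙*6)) = -33*(40*(-1/22) + (-⅓ - 1)) = -33*(-20/11 - 4/3) = -33*(-104/33) = 104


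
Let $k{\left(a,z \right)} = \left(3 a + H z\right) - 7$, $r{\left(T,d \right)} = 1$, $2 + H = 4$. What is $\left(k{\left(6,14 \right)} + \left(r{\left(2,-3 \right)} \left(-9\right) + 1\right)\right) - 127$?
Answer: $-96$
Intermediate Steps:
$H = 2$ ($H = -2 + 4 = 2$)
$k{\left(a,z \right)} = -7 + 2 z + 3 a$ ($k{\left(a,z \right)} = \left(3 a + 2 z\right) - 7 = \left(2 z + 3 a\right) - 7 = -7 + 2 z + 3 a$)
$\left(k{\left(6,14 \right)} + \left(r{\left(2,-3 \right)} \left(-9\right) + 1\right)\right) - 127 = \left(\left(-7 + 2 \cdot 14 + 3 \cdot 6\right) + \left(1 \left(-9\right) + 1\right)\right) - 127 = \left(\left(-7 + 28 + 18\right) + \left(-9 + 1\right)\right) - 127 = \left(39 - 8\right) - 127 = 31 - 127 = -96$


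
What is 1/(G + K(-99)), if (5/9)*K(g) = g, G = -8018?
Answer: -5/40981 ≈ -0.00012201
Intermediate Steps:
K(g) = 9*g/5
1/(G + K(-99)) = 1/(-8018 + (9/5)*(-99)) = 1/(-8018 - 891/5) = 1/(-40981/5) = -5/40981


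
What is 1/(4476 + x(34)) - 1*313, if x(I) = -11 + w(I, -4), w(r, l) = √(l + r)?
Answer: -1248004914/3987239 - √30/19936195 ≈ -313.00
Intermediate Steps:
x(I) = -11 + √(-4 + I)
1/(4476 + x(34)) - 1*313 = 1/(4476 + (-11 + √(-4 + 34))) - 1*313 = 1/(4476 + (-11 + √30)) - 313 = 1/(4465 + √30) - 313 = -313 + 1/(4465 + √30)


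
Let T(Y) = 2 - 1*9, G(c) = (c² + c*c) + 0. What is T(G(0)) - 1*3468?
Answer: -3475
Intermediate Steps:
G(c) = 2*c² (G(c) = (c² + c²) + 0 = 2*c² + 0 = 2*c²)
T(Y) = -7 (T(Y) = 2 - 9 = -7)
T(G(0)) - 1*3468 = -7 - 1*3468 = -7 - 3468 = -3475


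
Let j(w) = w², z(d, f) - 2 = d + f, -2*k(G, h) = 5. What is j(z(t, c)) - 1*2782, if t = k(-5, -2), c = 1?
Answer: -11127/4 ≈ -2781.8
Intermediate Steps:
k(G, h) = -5/2 (k(G, h) = -½*5 = -5/2)
t = -5/2 ≈ -2.5000
z(d, f) = 2 + d + f (z(d, f) = 2 + (d + f) = 2 + d + f)
j(z(t, c)) - 1*2782 = (2 - 5/2 + 1)² - 1*2782 = (½)² - 2782 = ¼ - 2782 = -11127/4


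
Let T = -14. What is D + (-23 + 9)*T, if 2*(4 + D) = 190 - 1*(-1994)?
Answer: 1284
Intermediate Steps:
D = 1088 (D = -4 + (190 - 1*(-1994))/2 = -4 + (190 + 1994)/2 = -4 + (½)*2184 = -4 + 1092 = 1088)
D + (-23 + 9)*T = 1088 + (-23 + 9)*(-14) = 1088 - 14*(-14) = 1088 + 196 = 1284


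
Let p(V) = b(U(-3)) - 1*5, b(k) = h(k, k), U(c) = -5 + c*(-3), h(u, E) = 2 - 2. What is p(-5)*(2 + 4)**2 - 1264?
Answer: -1444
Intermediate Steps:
h(u, E) = 0
U(c) = -5 - 3*c
b(k) = 0
p(V) = -5 (p(V) = 0 - 1*5 = 0 - 5 = -5)
p(-5)*(2 + 4)**2 - 1264 = -5*(2 + 4)**2 - 1264 = -5*6**2 - 1264 = -5*36 - 1264 = -180 - 1264 = -1444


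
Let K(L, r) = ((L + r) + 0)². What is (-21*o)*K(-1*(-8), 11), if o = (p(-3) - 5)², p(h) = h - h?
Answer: -189525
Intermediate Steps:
p(h) = 0
o = 25 (o = (0 - 5)² = (-5)² = 25)
K(L, r) = (L + r)²
(-21*o)*K(-1*(-8), 11) = (-21*25)*(-1*(-8) + 11)² = -525*(8 + 11)² = -525*19² = -525*361 = -189525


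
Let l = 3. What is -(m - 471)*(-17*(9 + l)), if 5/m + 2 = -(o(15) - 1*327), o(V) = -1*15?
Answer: -96081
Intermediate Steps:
o(V) = -15
m = 1/68 (m = 5/(-2 - (-15 - 1*327)) = 5/(-2 - (-15 - 327)) = 5/(-2 - 1*(-342)) = 5/(-2 + 342) = 5/340 = 5*(1/340) = 1/68 ≈ 0.014706)
-(m - 471)*(-17*(9 + l)) = -(1/68 - 471)*(-17*(9 + 3)) = -(-32027)*(-17*12)/68 = -(-32027)*(-204)/68 = -1*96081 = -96081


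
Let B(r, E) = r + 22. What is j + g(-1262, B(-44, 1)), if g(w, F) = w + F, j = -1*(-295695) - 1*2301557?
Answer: -2007146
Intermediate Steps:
B(r, E) = 22 + r
j = -2005862 (j = 295695 - 2301557 = -2005862)
g(w, F) = F + w
j + g(-1262, B(-44, 1)) = -2005862 + ((22 - 44) - 1262) = -2005862 + (-22 - 1262) = -2005862 - 1284 = -2007146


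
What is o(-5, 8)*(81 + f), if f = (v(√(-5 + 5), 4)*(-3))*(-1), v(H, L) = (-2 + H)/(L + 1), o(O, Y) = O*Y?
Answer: -3192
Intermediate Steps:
v(H, L) = (-2 + H)/(1 + L)
f = -6/5 (f = (((-2 + √(-5 + 5))/(1 + 4))*(-3))*(-1) = (((-2 + √0)/5)*(-3))*(-1) = (((-2 + 0)/5)*(-3))*(-1) = (((⅕)*(-2))*(-3))*(-1) = -⅖*(-3)*(-1) = (6/5)*(-1) = -6/5 ≈ -1.2000)
o(-5, 8)*(81 + f) = (-5*8)*(81 - 6/5) = -40*399/5 = -3192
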